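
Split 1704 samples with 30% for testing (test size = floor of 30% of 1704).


Test = ⌊1704·30/100⌋ = 511
Train = 1704 - 511 = 1193

Train: 1193, Test: 511


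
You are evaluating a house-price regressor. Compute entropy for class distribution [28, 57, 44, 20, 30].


Probabilities: [28/179, 57/179, 44/179, 20/179, 30/179] ≈ [0.1564, 0.3184, 0.2458, 0.1117, 0.1676]
H = -((28/179)·log₂(28/179) + (57/179)·log₂(57/179) + (44/179)·log₂(44/179) + (20/179)·log₂(20/179) + (30/179)·log₂(30/179))
  = 2.2272 bits

2.2272 bits


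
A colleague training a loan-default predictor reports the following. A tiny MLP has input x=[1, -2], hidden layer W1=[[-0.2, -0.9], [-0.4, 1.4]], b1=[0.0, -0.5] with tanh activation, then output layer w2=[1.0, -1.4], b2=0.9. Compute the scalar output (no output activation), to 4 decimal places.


z1[0] = (-0.2)·(1) + (-0.9)·(-2) + 0.0 = 1.6
z1[1] = (-0.4)·(1) + (1.4)·(-2) - 0.5 = -3.7
h = tanh(z1) = [0.9217, -0.9988]
output = (1.0)·(0.9217) + (-1.4)·(-0.9988) + 0.9 = 3.22

3.22


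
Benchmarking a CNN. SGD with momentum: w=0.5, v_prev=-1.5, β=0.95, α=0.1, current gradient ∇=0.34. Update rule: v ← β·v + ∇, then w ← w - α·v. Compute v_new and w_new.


v_new = 0.95·-1.5 + 0.34 = -1.425 + 0.34 = -1.085
w_new = 0.5 - 0.1·-1.085 = 0.5 + 0.1085 = 0.6085

v_new=-1.085, w_new=0.6085


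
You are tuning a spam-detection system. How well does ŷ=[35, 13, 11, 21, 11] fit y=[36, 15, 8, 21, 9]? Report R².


ȳ = 17.8
SS_res = Σ(y-ŷ)² = 18
SS_tot = Σ(y-ȳ)² = 522.8
R² = 1 - SS_res/SS_tot = 1 - 0.0344 = 0.9656

0.9656


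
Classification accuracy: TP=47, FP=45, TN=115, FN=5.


Accuracy = (TP+TN)/(TP+TN+FP+FN)
= (47+115)/(212)
= 162/212 = 76.42%

76.42%


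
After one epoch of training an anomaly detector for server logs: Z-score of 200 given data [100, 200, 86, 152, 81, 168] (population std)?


μ = 131.1667, σ = 44.8271
z = (200 - 131.1667)/44.8271 = 1.5355

1.5355


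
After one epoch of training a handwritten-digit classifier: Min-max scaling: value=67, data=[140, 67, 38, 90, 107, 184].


min=38, max=184
(67-38)/(184-38) = 29/146 = 0.1986

0.1986


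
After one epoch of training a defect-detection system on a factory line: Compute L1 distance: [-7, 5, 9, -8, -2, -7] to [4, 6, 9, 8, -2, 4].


d = |-7-4| + |5-6| + |9-9| + |-8-8| + |-2+ 2| + |-7-4|
  = 11 + 1 + 0 + 16 + 0 + 11
  = 39

39


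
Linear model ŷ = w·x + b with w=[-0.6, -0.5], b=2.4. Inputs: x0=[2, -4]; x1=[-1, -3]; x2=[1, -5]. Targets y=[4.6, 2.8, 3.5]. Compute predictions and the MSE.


ŷ0 = (-0.6)·(2) + (-0.5)·(-4) + 2.4 = 3.2
ŷ1 = (-0.6)·(-1) + (-0.5)·(-3) + 2.4 = 4.5
ŷ2 = (-0.6)·(1) + (-0.5)·(-5) + 2.4 = 4.3
errors² = [1.96, 2.89, 0.64]
MSE = 5.4900/3 = 1.83

1.83


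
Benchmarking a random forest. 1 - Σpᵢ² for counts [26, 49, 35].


Probabilities: [26/110, 49/110, 35/110] ≈ [0.2364, 0.4455, 0.3182]
Σpᵢ² = (676 + 2401 + 1225)/110² = 4302/12100
Gini = 1 - Σpᵢ² = 1 - 4302/12100 = 0.6445

0.6445


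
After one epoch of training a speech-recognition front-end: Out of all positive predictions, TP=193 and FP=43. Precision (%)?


Precision = TP/(TP+FP)
= 193/(193+43)
= 193/236 = 81.78%

81.78%


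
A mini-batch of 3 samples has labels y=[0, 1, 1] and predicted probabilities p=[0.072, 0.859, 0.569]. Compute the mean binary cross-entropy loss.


L[0] = -ln(1-0.072) = -ln(0.928) = 0.0747
L[1] = -ln(0.859) = 0.152
L[2] = -ln(0.569) = 0.5639
mean = (0.0747 + 0.152 + 0.5639)/3 = 0.2635

0.2635


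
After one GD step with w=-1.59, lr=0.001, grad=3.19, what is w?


w_new = w - α·∇
= -1.59 - 0.001·3.19
= -1.59 - 0.00319
= -1.59319

-1.59319


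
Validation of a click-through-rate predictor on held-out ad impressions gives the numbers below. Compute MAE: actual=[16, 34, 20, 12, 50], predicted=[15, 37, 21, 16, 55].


Absolute errors: |16-15|=1, |34-37|=3, |20-21|=1, |12-16|=4, |50-55|=5
Sum = 14
MAE = 14/5 = 14/5

14/5


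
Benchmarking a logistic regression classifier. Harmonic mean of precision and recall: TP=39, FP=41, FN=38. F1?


Precision = 39/80 = 0.4875
Recall = 39/77 = 0.5065
F1 = 2·P·R/(P+R) = 2·TP/(2·TP+FP+FN) = 78/(78+41+38) = 78/157 = 0.4968

0.4968


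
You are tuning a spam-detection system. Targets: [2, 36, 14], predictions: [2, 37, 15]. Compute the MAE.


Absolute errors: |2-2|=0, |36-37|=1, |14-15|=1
Sum = 2
MAE = 2/3 = 2/3

2/3


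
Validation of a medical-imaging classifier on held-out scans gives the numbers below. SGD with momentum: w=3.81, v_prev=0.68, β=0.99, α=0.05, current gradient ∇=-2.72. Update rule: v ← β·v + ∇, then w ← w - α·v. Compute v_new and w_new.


v_new = 0.99·0.68 - 2.72 = 0.6732 - 2.72 = -2.0468
w_new = 3.81 - 0.05·-2.0468 = 3.81 + 0.10234 = 3.91234

v_new=-2.0468, w_new=3.91234


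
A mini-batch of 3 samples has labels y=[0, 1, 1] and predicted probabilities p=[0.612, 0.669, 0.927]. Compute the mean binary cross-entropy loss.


L[0] = -ln(1-0.612) = -ln(0.388) = 0.9467
L[1] = -ln(0.669) = 0.402
L[2] = -ln(0.927) = 0.0758
mean = (0.9467 + 0.402 + 0.0758)/3 = 0.4748

0.4748


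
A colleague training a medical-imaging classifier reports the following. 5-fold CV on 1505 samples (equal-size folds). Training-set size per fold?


Fold size = 1505/5 = 301
Training per fold = 1505 - 301 = 1204

1204


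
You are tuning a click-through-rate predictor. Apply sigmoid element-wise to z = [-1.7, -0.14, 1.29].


σ(-1.7) = 1/(1+e^1.7) = 0.1545
σ(-0.14) = 1/(1+e^0.14) = 0.4651
σ(1.29) = 1/(1+e^-1.29) = 0.7841
result = [0.1545, 0.4651, 0.7841]

[0.1545, 0.4651, 0.7841]


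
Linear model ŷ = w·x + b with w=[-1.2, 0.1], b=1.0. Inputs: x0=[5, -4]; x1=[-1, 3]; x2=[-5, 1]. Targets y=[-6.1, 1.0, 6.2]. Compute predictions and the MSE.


ŷ0 = (-1.2)·(5) + (0.1)·(-4) + 1.0 = -5.4
ŷ1 = (-1.2)·(-1) + (0.1)·(3) + 1.0 = 2.5
ŷ2 = (-1.2)·(-5) + (0.1)·(1) + 1.0 = 7.1
errors² = [0.49, 2.25, 0.81]
MSE = 3.5500/3 = 1.1833

1.1833


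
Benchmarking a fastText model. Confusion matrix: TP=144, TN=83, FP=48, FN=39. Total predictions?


Total = TP + TN + FP + FN
= 144 + 83 + 48 + 39
= 314
(Predicted positive: 192, predicted negative: 122)

314


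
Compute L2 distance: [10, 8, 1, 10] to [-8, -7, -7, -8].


d = √((10+ 8)² + (8+ 7)² + (1+ 7)² + (10+ 8)²)
  = √(324 + 225 + 64 + 324)
  = √937 = 30.6105

30.6105


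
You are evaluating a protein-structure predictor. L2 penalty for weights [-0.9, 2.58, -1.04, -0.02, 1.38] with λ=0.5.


‖w‖₂² = (-0.9)² + (2.58)² + (-1.04)² + (-0.02)² + (1.38)²
     = 0.81 + 6.6564 + 1.0816 + 0.0004 + 1.9044
     = 10.4528
λ·‖w‖₂² = 0.5·10.4528 = 5.2264

5.2264


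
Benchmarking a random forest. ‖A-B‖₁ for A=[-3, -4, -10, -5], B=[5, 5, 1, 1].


d = |-3-5| + |-4-5| + |-10-1| + |-5-1|
  = 8 + 9 + 11 + 6
  = 34

34


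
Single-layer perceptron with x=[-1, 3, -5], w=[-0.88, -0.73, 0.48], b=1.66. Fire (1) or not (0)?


z = (-1)·(-0.88) + (3)·(-0.73) + (-5)·(0.48) + 1.66
  = -2.05
step(z) = 0 (z<0)

0


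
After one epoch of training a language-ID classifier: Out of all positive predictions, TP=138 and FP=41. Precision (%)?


Precision = TP/(TP+FP)
= 138/(138+41)
= 138/179 = 77.09%

77.09%


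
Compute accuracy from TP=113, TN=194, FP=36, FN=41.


Accuracy = (TP+TN)/(TP+TN+FP+FN)
= (113+194)/(384)
= 307/384 = 79.95%

79.95%


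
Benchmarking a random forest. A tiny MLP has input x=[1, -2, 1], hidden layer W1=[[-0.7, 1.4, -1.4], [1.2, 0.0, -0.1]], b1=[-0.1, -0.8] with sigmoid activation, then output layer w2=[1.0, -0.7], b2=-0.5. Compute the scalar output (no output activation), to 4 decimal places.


z1[0] = (-0.7)·(1) + (1.4)·(-2) + (-1.4)·(1) - 0.1 = -5.0
z1[1] = (1.2)·(1) + (0.0)·(-2) + (-0.1)·(1) - 0.8 = 0.3
h = sigmoid(z1) = [0.0067, 0.5744]
output = (1.0)·(0.0067) + (-0.7)·(0.5744) - 0.5 = -0.8954

-0.8954


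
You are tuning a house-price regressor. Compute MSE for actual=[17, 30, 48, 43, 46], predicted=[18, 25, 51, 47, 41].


Squared errors: (17-18)²=1, (30-25)²=25, (48-51)²=9, (43-47)²=16, (46-41)²=25
Sum = 76
MSE = 76/5 = 76/5

76/5


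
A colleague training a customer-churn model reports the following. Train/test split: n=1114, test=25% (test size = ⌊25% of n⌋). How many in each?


Test = ⌊1114·25/100⌋ = 278
Train = 1114 - 278 = 836

Train: 836, Test: 278


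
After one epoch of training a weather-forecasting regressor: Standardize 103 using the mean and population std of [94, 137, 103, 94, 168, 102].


μ = 116.3333, σ = 27.3171
z = (103 - 116.3333)/27.3171 = -0.4881

-0.4881


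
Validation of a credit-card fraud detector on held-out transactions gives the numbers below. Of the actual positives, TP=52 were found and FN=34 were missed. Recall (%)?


Recall = TP/(TP+FN)
= 52/(52+34)
= 52/86 = 60.47%

60.47%


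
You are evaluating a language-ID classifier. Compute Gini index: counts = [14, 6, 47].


Probabilities: [14/67, 6/67, 47/67] ≈ [0.209, 0.0896, 0.7015]
Σpᵢ² = (196 + 36 + 2209)/67² = 2441/4489
Gini = 1 - Σpᵢ² = 1 - 2441/4489 = 0.4562

0.4562


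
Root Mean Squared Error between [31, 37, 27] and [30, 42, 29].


MSE = 30/3 = 10
RMSE = √(30/3) = 3.1623

3.1623


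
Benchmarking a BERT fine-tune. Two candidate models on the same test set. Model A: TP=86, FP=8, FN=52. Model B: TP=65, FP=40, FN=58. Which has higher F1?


Model A: P=86/94=0.9149, R=86/138=0.6232, F1=2PR/(P+R)=2TP/(2TP+FP+FN)=172/232=0.7414
Model B: P=65/105=0.619, R=65/123=0.5285, F1=2PR/(P+R)=2TP/(2TP+FP+FN)=130/228=0.5702
0.7414 > 0.5702 → Model A

Model A


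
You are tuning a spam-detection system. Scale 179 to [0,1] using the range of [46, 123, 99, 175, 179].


min=46, max=179
(179-46)/(179-46) = 133/133 = 1.0

1.0


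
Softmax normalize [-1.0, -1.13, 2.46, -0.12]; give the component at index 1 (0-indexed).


Exponentials: e^-1.0=0.3679, e^-1.13=0.323, e^2.46=11.7048, e^-0.12=0.8869
Sum = 13.2826
Softmax = [0.0277, 0.0243, 0.8812, 0.0668]
p[1] = 0.323/13.2826 = 0.0243

0.0243


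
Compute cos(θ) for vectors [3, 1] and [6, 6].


A·B = 3·6 + 1·6 = 24
‖A‖ = √10 = 3.1623, ‖B‖ = √72 = 8.4853
cos = 24/(√10·√72) = 24/√720 = 0.8944

0.8944


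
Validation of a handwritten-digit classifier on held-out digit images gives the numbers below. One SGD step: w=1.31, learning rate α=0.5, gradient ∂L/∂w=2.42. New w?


w_new = w - α·∇
= 1.31 - 0.5·2.42
= 1.31 - 1.21
= 0.1

0.1


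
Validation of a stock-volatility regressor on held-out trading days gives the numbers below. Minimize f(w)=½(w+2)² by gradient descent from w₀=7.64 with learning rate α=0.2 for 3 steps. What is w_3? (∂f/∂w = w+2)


step 1: grad = 7.64+2 = 9.64; w = 7.64 - 0.2·(9.64) = 5.712
step 2: grad = 5.712+2 = 7.712; w = 5.712 - 0.2·(7.712) = 4.1696
step 3: grad = 4.1696+2 = 6.1696; w = 4.1696 - 0.2·(6.1696) = 2.93568

2.93568


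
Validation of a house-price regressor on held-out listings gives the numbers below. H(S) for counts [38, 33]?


Probabilities: [38/71, 33/71] ≈ [0.5352, 0.4648]
H = -((38/71)·log₂(38/71) + (33/71)·log₂(33/71))
  = 0.9964 bits

0.9964 bits


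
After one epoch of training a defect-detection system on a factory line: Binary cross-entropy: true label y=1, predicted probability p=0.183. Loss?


BCE = -[y·ln(p) + (1-y)·ln(1-p)]
= -1·ln(0.183) - 0
= -ln(0.183) = 1.6983

1.6983


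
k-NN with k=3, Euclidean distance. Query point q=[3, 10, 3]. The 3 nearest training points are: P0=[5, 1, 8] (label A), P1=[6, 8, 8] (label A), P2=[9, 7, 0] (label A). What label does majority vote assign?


d(q,P0) = 10.4881  (label A)
d(q,P1) = 6.1644  (label A)
d(q,P2) = 7.3485  (label A)
Votes: A=3, B=0
Majority → A

A


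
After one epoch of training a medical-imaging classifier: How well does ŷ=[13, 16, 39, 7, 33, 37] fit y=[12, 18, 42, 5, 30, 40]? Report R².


ȳ = 24.5
SS_res = Σ(y-ŷ)² = 36
SS_tot = Σ(y-ȳ)² = 1155.5
R² = 1 - SS_res/SS_tot = 1 - 0.0312 = 0.9688

0.9688


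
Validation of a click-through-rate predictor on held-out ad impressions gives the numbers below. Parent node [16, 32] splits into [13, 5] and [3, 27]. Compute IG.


Parent = [16, 32], H_parent = 0.9183
H_left = 0.8524 (n=18), H_right = 0.469 (n=30)
H_children = (18/48)·0.8524 + (30/48)·0.469 = 0.6128
IG = 0.9183 - 0.6128 = 0.3055

0.3055


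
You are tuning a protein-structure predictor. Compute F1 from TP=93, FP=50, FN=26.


Precision = 93/143 = 0.6503
Recall = 93/119 = 0.7815
F1 = 2·P·R/(P+R) = 2·TP/(2·TP+FP+FN) = 186/(186+50+26) = 186/262 = 0.7099

0.7099


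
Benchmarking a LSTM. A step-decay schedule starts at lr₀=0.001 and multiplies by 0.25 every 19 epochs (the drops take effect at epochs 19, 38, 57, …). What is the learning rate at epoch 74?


n_drops = ⌊74/19⌋ = 3
lr = 0.001·0.25^3 = 0.001·0.015625 = 0.000015625

0.000015625


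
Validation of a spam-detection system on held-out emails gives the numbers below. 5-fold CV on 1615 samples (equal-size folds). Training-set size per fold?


Fold size = 1615/5 = 323
Training per fold = 1615 - 323 = 1292

1292


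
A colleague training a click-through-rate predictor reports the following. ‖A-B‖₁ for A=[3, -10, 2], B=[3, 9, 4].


d = |3-3| + |-10-9| + |2-4|
  = 0 + 19 + 2
  = 21

21


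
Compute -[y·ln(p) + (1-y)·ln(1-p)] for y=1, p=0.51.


BCE = -[y·ln(p) + (1-y)·ln(1-p)]
= -1·ln(0.51) - 0
= -ln(0.51) = 0.6733

0.6733


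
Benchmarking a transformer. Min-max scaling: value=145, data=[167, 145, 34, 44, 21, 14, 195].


min=14, max=195
(145-14)/(195-14) = 131/181 = 0.7238

0.7238


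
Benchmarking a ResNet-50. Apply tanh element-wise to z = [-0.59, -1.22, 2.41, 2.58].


tanh(-0.59) = -0.5299
tanh(-1.22) = -0.8397
tanh(2.41) = 0.984
tanh(2.58) = 0.9886
result = [-0.5299, -0.8397, 0.984, 0.9886]

[-0.5299, -0.8397, 0.984, 0.9886]


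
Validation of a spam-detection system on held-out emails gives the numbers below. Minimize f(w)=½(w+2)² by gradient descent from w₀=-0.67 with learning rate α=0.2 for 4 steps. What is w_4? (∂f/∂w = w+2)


step 1: grad = -0.67+2 = 1.33; w = -0.67 - 0.2·(1.33) = -0.936
step 2: grad = -0.936+2 = 1.064; w = -0.936 - 0.2·(1.064) = -1.1488
step 3: grad = -1.1488+2 = 0.8512; w = -1.1488 - 0.2·(0.8512) = -1.31904
step 4: grad = -1.31904+2 = 0.68096; w = -1.31904 - 0.2·(0.68096) = -1.455232

-1.455232


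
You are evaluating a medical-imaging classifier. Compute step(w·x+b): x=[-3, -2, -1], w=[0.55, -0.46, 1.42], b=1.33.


z = (-3)·(0.55) + (-2)·(-0.46) + (-1)·(1.42) + 1.33
  = -0.82
step(z) = 0 (z<0)

0


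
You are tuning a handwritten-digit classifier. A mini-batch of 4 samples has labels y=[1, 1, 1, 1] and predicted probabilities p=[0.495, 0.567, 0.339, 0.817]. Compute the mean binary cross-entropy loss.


L[0] = -ln(0.495) = 0.7032
L[1] = -ln(0.567) = 0.5674
L[2] = -ln(0.339) = 1.0818
L[3] = -ln(0.817) = 0.2021
mean = (0.7032 + 0.5674 + 1.0818 + 0.2021)/4 = 0.6386

0.6386


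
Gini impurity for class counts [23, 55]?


Probabilities: [23/78, 55/78] ≈ [0.2949, 0.7051]
Σpᵢ² = (529 + 3025)/78² = 3554/6084
Gini = 1 - Σpᵢ² = 1 - 3554/6084 = 0.4158

0.4158


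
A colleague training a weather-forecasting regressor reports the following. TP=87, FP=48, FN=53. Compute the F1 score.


Precision = 87/135 = 0.6444
Recall = 87/140 = 0.6214
F1 = 2·P·R/(P+R) = 2·TP/(2·TP+FP+FN) = 174/(174+48+53) = 174/275 = 0.6327

0.6327


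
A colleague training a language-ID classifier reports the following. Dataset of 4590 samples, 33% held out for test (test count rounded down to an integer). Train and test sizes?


Test = ⌊4590·33/100⌋ = 1514
Train = 4590 - 1514 = 3076

Train: 3076, Test: 1514


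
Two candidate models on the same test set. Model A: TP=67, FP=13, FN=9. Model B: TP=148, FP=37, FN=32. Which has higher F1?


Model A: P=67/80=0.8375, R=67/76=0.8816, F1=2PR/(P+R)=2TP/(2TP+FP+FN)=134/156=0.859
Model B: P=148/185=0.8, R=148/180=0.8222, F1=2PR/(P+R)=2TP/(2TP+FP+FN)=296/365=0.811
0.859 > 0.811 → Model A

Model A


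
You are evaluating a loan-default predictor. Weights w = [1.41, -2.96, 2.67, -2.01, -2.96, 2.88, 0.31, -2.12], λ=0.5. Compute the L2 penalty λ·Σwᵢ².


‖w‖₂² = (1.41)² + (-2.96)² + (2.67)² + (-2.01)² + (-2.96)² + (2.88)² + (0.31)² + (-2.12)²
     = 1.9881 + 8.7616 + 7.1289 + 4.0401 + 8.7616 + 8.2944 + 0.0961 + 4.4944
     = 43.5652
λ·‖w‖₂² = 0.5·43.5652 = 21.7826

21.7826


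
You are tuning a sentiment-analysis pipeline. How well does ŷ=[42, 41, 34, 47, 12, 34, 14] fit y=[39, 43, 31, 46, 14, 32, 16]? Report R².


ȳ = 31.5714
SS_res = Σ(y-ŷ)² = 35
SS_tot = Σ(y-ȳ)² = 945.71
R² = 1 - SS_res/SS_tot = 1 - 0.037 = 0.963

0.963


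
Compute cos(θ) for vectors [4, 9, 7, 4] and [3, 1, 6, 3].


A·B = 4·3 + 9·1 + 7·6 + 4·3 = 75
‖A‖ = √162 = 12.7279, ‖B‖ = √55 = 7.4162
cos = 75/(√162·√55) = 75/√8910 = 0.7946

0.7946


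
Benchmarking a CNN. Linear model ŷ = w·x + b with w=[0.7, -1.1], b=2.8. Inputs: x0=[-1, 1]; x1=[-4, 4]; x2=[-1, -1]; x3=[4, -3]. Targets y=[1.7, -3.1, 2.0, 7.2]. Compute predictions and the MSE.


ŷ0 = (0.7)·(-1) + (-1.1)·(1) + 2.8 = 1.0
ŷ1 = (0.7)·(-4) + (-1.1)·(4) + 2.8 = -4.4
ŷ2 = (0.7)·(-1) + (-1.1)·(-1) + 2.8 = 3.2
ŷ3 = (0.7)·(4) + (-1.1)·(-3) + 2.8 = 8.9
errors² = [0.49, 1.69, 1.44, 2.89]
MSE = 6.5100/4 = 1.6275

1.6275


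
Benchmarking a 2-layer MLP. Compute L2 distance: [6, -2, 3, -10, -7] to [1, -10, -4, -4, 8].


d = √((6-1)² + (-2+ 10)² + (3+ 4)² + (-10+ 4)² + (-7-8)²)
  = √(25 + 64 + 49 + 36 + 225)
  = √399 = 19.975

19.975


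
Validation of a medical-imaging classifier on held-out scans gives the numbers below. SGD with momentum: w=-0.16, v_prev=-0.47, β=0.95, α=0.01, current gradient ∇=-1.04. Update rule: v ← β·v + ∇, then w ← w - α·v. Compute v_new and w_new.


v_new = 0.95·-0.47 - 1.04 = -0.4465 - 1.04 = -1.4865
w_new = -0.16 - 0.01·-1.4865 = -0.16 + 0.014865 = -0.145135

v_new=-1.4865, w_new=-0.145135


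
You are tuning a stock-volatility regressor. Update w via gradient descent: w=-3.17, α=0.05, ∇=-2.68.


w_new = w - α·∇
= -3.17 - 0.05·-2.68
= -3.17 + 0.134
= -3.036

-3.036


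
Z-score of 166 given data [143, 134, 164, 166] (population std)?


μ = 151.75, σ = 13.6451
z = (166 - 151.75)/13.6451 = 1.0443

1.0443


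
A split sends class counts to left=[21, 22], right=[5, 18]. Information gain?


Parent = [26, 40], H_parent = 0.9673
H_left = 0.9996 (n=43), H_right = 0.7554 (n=23)
H_children = (43/66)·0.9996 + (23/66)·0.7554 = 0.9145
IG = 0.9673 - 0.9145 = 0.0528

0.0528


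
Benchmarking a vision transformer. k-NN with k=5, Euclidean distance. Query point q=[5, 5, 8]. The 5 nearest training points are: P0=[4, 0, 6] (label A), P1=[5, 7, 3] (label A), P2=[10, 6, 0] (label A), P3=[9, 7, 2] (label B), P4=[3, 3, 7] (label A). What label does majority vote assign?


d(q,P0) = 5.4772  (label A)
d(q,P1) = 5.3852  (label A)
d(q,P2) = 9.4868  (label A)
d(q,P3) = 7.4833  (label B)
d(q,P4) = 3.0  (label A)
Votes: A=4, B=1
Majority → A

A


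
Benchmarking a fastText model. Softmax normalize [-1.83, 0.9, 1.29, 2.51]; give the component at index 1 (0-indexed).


Exponentials: e^-1.83=0.1604, e^0.9=2.4596, e^1.29=3.6328, e^2.51=12.3049
Sum = 18.5577
Softmax = [0.0086, 0.1325, 0.1958, 0.6631]
p[1] = 2.4596/18.5577 = 0.1325

0.1325


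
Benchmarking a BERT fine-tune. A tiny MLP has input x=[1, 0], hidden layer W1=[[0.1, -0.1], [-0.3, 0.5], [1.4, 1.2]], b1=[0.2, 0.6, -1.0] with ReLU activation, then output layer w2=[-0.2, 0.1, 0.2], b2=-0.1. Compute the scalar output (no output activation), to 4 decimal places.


z1[0] = (0.1)·(1) + (-0.1)·(0) + 0.2 = 0.3
z1[1] = (-0.3)·(1) + (0.5)·(0) + 0.6 = 0.3
z1[2] = (1.4)·(1) + (1.2)·(0) - 1.0 = 0.4
h = ReLU(z1) = [0.3, 0.3, 0.4]
output = (-0.2)·(0.3) + (0.1)·(0.3) + (0.2)·(0.4) - 0.1 = -0.05

-0.05


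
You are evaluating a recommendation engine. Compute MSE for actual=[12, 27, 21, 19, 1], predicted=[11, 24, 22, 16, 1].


Squared errors: (12-11)²=1, (27-24)²=9, (21-22)²=1, (19-16)²=9, (1-1)²=0
Sum = 20
MSE = 20/5 = 4

4


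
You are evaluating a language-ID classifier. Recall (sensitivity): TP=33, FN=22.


Recall = TP/(TP+FN)
= 33/(33+22)
= 33/55 = 60.0%

60.0%


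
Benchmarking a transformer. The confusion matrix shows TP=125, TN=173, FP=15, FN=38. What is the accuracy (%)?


Accuracy = (TP+TN)/(TP+TN+FP+FN)
= (125+173)/(351)
= 298/351 = 84.9%

84.9%


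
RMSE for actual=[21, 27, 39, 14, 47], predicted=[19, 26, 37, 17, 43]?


MSE = 34/5 = 6.8
RMSE = √(34/5) = 2.6077

2.6077


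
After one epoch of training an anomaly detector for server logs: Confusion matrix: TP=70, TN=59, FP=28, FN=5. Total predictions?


Total = TP + TN + FP + FN
= 70 + 59 + 28 + 5
= 162
(Predicted positive: 98, predicted negative: 64)

162


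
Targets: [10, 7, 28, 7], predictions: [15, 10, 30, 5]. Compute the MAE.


Absolute errors: |10-15|=5, |7-10|=3, |28-30|=2, |7-5|=2
Sum = 12
MAE = 12/4 = 3

3


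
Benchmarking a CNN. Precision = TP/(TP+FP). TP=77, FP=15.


Precision = TP/(TP+FP)
= 77/(77+15)
= 77/92 = 83.7%

83.7%


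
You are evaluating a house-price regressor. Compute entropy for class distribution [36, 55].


Probabilities: [36/91, 55/91] ≈ [0.3956, 0.6044]
H = -((36/91)·log₂(36/91) + (55/91)·log₂(55/91))
  = 0.9683 bits

0.9683 bits


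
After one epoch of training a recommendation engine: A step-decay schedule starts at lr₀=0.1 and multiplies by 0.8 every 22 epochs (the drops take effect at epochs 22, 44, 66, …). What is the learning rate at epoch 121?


n_drops = ⌊121/22⌋ = 5
lr = 0.1·0.8^5 = 0.1·0.32768 = 0.032768

0.032768


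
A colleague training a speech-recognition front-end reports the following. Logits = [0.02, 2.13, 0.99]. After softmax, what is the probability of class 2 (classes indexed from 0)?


Exponentials: e^0.02=1.0202, e^2.13=8.4149, e^0.99=2.6912
Sum = 12.1263
Softmax = [0.0841, 0.6939, 0.2219]
p[2] = 2.6912/12.1263 = 0.2219

0.2219


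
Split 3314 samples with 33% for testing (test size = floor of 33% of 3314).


Test = ⌊3314·33/100⌋ = 1093
Train = 3314 - 1093 = 2221

Train: 2221, Test: 1093


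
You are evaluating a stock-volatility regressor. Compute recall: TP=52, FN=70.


Recall = TP/(TP+FN)
= 52/(52+70)
= 52/122 = 42.62%

42.62%


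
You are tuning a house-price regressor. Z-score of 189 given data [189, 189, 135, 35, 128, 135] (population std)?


μ = 135.1667, σ = 51.4471
z = (189 - 135.1667)/51.4471 = 1.0464

1.0464


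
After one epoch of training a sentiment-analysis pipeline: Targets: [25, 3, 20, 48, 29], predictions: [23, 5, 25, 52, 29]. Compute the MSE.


Squared errors: (25-23)²=4, (3-5)²=4, (20-25)²=25, (48-52)²=16, (29-29)²=0
Sum = 49
MSE = 49/5 = 49/5

49/5


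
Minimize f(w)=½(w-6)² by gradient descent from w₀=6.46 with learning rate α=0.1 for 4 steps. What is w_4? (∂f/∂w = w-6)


step 1: grad = 6.46-6 = 0.46; w = 6.46 - 0.1·(0.46) = 6.414
step 2: grad = 6.414-6 = 0.414; w = 6.414 - 0.1·(0.414) = 6.3726
step 3: grad = 6.3726-6 = 0.3726; w = 6.3726 - 0.1·(0.3726) = 6.33534
step 4: grad = 6.33534-6 = 0.33534; w = 6.33534 - 0.1·(0.33534) = 6.301806

6.301806


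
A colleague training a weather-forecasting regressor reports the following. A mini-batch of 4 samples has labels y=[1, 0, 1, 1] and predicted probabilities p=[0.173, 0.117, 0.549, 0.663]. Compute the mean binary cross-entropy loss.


L[0] = -ln(0.173) = 1.7545
L[1] = -ln(1-0.117) = -ln(0.883) = 0.1244
L[2] = -ln(0.549) = 0.5997
L[3] = -ln(0.663) = 0.411
mean = (1.7545 + 0.1244 + 0.5997 + 0.411)/4 = 0.7224

0.7224


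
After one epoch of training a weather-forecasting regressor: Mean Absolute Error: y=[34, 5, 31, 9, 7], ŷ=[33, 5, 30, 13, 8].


Absolute errors: |34-33|=1, |5-5|=0, |31-30|=1, |9-13|=4, |7-8|=1
Sum = 7
MAE = 7/5 = 7/5

7/5


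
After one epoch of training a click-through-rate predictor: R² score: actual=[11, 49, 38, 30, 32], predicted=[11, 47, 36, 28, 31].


ȳ = 32
SS_res = Σ(y-ŷ)² = 13
SS_tot = Σ(y-ȳ)² = 770
R² = 1 - SS_res/SS_tot = 1 - 0.0169 = 0.9831

0.9831


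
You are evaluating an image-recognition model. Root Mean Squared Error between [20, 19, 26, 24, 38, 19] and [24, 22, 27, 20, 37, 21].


MSE = 47/6 = 7.8333
RMSE = √(47/6) = 2.7988

2.7988


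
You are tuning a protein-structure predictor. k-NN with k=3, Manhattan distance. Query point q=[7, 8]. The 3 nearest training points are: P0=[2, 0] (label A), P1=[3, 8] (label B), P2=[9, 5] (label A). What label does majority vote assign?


d(q,P0) = 13  (label A)
d(q,P1) = 4  (label B)
d(q,P2) = 5  (label A)
Votes: A=2, B=1
Majority → A

A


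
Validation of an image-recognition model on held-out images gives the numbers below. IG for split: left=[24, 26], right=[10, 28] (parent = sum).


Parent = [34, 54], H_parent = 0.9624
H_left = 0.9988 (n=50), H_right = 0.8315 (n=38)
H_children = (50/88)·0.9988 + (38/88)·0.8315 = 0.9266
IG = 0.9624 - 0.9266 = 0.0358

0.0358


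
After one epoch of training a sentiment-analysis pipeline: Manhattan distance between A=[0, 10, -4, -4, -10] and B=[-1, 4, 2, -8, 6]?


d = |0+ 1| + |10-4| + |-4-2| + |-4+ 8| + |-10-6|
  = 1 + 6 + 6 + 4 + 16
  = 33

33


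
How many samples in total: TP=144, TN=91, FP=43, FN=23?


Total = TP + TN + FP + FN
= 144 + 91 + 43 + 23
= 301
(Predicted positive: 187, predicted negative: 114)

301


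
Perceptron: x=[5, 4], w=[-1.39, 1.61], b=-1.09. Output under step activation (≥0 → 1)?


z = (5)·(-1.39) + (4)·(1.61) - 1.09
  = -1.6
step(z) = 0 (z<0)

0


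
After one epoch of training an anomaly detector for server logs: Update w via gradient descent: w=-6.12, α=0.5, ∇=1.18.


w_new = w - α·∇
= -6.12 - 0.5·1.18
= -6.12 - 0.59
= -6.71

-6.71


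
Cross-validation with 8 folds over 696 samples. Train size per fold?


Fold size = 696/8 = 87
Training per fold = 696 - 87 = 609

609


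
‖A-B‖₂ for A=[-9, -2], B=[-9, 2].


d = √((-9+ 9)² + (-2-2)²)
  = √(0 + 16)
  = √16 = 4.0

4.0


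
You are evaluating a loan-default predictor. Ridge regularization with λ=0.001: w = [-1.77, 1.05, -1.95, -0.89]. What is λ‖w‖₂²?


‖w‖₂² = (-1.77)² + (1.05)² + (-1.95)² + (-0.89)²
     = 3.1329 + 1.1025 + 3.8025 + 0.7921
     = 8.83
λ·‖w‖₂² = 0.001·8.83 = 0.00883

0.00883


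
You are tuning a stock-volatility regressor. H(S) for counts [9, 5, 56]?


Probabilities: [9/70, 5/70, 56/70] ≈ [0.1286, 0.0714, 0.8]
H = -((9/70)·log₂(9/70) + (5/70)·log₂(5/70) + (56/70)·log₂(56/70))
  = 0.91 bits

0.91 bits


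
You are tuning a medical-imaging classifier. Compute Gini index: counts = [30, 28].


Probabilities: [30/58, 28/58] ≈ [0.5172, 0.4828]
Σpᵢ² = (900 + 784)/58² = 1684/3364
Gini = 1 - Σpᵢ² = 1 - 1684/3364 = 0.4994

0.4994


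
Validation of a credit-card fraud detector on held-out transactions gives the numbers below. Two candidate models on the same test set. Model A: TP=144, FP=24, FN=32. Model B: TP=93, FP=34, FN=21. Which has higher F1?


Model A: P=144/168=0.8571, R=144/176=0.8182, F1=2PR/(P+R)=2TP/(2TP+FP+FN)=288/344=0.8372
Model B: P=93/127=0.7323, R=93/114=0.8158, F1=2PR/(P+R)=2TP/(2TP+FP+FN)=186/241=0.7718
0.8372 > 0.7718 → Model A

Model A


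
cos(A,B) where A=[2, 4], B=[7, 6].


A·B = 2·7 + 4·6 = 38
‖A‖ = √20 = 4.4721, ‖B‖ = √85 = 9.2195
cos = 38/(√20·√85) = 38/√1700 = 0.9216

0.9216


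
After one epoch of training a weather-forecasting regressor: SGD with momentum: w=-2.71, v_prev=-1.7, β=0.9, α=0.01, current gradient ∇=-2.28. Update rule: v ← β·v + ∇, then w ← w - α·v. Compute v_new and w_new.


v_new = 0.9·-1.7 - 2.28 = -1.53 - 2.28 = -3.81
w_new = -2.71 - 0.01·-3.81 = -2.71 + 0.0381 = -2.6719

v_new=-3.81, w_new=-2.6719


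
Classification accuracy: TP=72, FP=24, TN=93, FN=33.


Accuracy = (TP+TN)/(TP+TN+FP+FN)
= (72+93)/(222)
= 165/222 = 74.32%

74.32%


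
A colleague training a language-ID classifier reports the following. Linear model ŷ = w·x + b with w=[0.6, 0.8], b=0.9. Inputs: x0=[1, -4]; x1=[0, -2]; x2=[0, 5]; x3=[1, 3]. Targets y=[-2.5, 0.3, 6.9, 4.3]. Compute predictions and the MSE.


ŷ0 = (0.6)·(1) + (0.8)·(-4) + 0.9 = -1.7
ŷ1 = (0.6)·(0) + (0.8)·(-2) + 0.9 = -0.7
ŷ2 = (0.6)·(0) + (0.8)·(5) + 0.9 = 4.9
ŷ3 = (0.6)·(1) + (0.8)·(3) + 0.9 = 3.9
errors² = [0.64, 1.0, 4.0, 0.16]
MSE = 5.8000/4 = 1.45

1.45


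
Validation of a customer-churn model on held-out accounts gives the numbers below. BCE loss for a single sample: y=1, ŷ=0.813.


BCE = -[y·ln(p) + (1-y)·ln(1-p)]
= -1·ln(0.813) - 0
= -ln(0.813) = 0.207

0.207


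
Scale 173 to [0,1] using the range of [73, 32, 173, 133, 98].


min=32, max=173
(173-32)/(173-32) = 141/141 = 1.0

1.0


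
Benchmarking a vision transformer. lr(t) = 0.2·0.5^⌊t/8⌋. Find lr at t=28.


n_drops = ⌊28/8⌋ = 3
lr = 0.2·0.5^3 = 0.2·0.125 = 0.025

0.025


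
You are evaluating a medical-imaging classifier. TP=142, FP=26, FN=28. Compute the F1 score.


Precision = 142/168 = 0.8452
Recall = 142/170 = 0.8353
F1 = 2·P·R/(P+R) = 2·TP/(2·TP+FP+FN) = 284/(284+26+28) = 284/338 = 0.8402

0.8402


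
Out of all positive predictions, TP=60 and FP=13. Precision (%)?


Precision = TP/(TP+FP)
= 60/(60+13)
= 60/73 = 82.19%

82.19%


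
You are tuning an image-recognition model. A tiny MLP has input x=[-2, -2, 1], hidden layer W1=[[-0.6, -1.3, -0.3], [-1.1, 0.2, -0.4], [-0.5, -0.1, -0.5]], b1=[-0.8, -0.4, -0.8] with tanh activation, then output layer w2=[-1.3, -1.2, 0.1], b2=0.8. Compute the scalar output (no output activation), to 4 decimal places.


z1[0] = (-0.6)·(-2) + (-1.3)·(-2) + (-0.3)·(1) - 0.8 = 2.7
z1[1] = (-1.1)·(-2) + (0.2)·(-2) + (-0.4)·(1) - 0.4 = 1.0
z1[2] = (-0.5)·(-2) + (-0.1)·(-2) + (-0.5)·(1) - 0.8 = -0.1
h = tanh(z1) = [0.991, 0.7616, -0.0997]
output = (-1.3)·(0.991) + (-1.2)·(0.7616) + (0.1)·(-0.0997) + 0.8 = -1.4122

-1.4122


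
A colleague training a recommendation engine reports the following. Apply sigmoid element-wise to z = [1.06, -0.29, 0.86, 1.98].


σ(1.06) = 1/(1+e^-1.06) = 0.7427
σ(-0.29) = 1/(1+e^0.29) = 0.428
σ(0.86) = 1/(1+e^-0.86) = 0.7027
σ(1.98) = 1/(1+e^-1.98) = 0.8787
result = [0.7427, 0.428, 0.7027, 0.8787]

[0.7427, 0.428, 0.7027, 0.8787]


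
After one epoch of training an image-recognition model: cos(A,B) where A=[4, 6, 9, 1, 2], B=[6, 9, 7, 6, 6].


A·B = 4·6 + 6·9 + 9·7 + 1·6 + 2·6 = 159
‖A‖ = √138 = 11.7473, ‖B‖ = √238 = 15.4272
cos = 159/(√138·√238) = 159/√32844 = 0.8773

0.8773


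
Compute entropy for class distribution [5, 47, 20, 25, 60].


Probabilities: [5/157, 47/157, 20/157, 25/157, 60/157] ≈ [0.0318, 0.2994, 0.1274, 0.1592, 0.3822]
H = -((5/157)·log₂(5/157) + (47/157)·log₂(47/157) + (20/157)·log₂(20/157) + (25/157)·log₂(25/157) + (60/157)·log₂(60/157))
  = 2.0104 bits

2.0104 bits


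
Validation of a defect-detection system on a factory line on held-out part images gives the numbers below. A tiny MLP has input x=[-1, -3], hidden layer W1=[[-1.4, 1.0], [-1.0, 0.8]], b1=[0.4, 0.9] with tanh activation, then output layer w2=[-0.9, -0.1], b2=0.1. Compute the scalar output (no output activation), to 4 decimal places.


z1[0] = (-1.4)·(-1) + (1.0)·(-3) + 0.4 = -1.2
z1[1] = (-1.0)·(-1) + (0.8)·(-3) + 0.9 = -0.5
h = tanh(z1) = [-0.8337, -0.4621]
output = (-0.9)·(-0.8337) + (-0.1)·(-0.4621) + 0.1 = 0.8965

0.8965


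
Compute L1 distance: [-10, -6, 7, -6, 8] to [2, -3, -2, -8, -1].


d = |-10-2| + |-6+ 3| + |7+ 2| + |-6+ 8| + |8+ 1|
  = 12 + 3 + 9 + 2 + 9
  = 35

35


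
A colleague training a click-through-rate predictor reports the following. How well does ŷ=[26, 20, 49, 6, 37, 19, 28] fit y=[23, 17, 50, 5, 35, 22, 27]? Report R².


ȳ = 25.5714
SS_res = Σ(y-ŷ)² = 34
SS_tot = Σ(y-ȳ)² = 1203.71
R² = 1 - SS_res/SS_tot = 1 - 0.0282 = 0.9718

0.9718


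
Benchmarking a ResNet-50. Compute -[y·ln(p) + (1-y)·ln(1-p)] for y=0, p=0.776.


BCE = -[y·ln(p) + (1-y)·ln(1-p)]
= -0 - 1·ln(1-0.776)
= -ln(0.224) = 1.4961

1.4961


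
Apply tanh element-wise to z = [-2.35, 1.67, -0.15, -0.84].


tanh(-2.35) = -0.982
tanh(1.67) = 0.9316
tanh(-0.15) = -0.1489
tanh(-0.84) = -0.6858
result = [-0.982, 0.9316, -0.1489, -0.6858]

[-0.982, 0.9316, -0.1489, -0.6858]


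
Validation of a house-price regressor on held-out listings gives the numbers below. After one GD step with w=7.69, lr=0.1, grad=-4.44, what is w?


w_new = w - α·∇
= 7.69 - 0.1·-4.44
= 7.69 + 0.444
= 8.134

8.134


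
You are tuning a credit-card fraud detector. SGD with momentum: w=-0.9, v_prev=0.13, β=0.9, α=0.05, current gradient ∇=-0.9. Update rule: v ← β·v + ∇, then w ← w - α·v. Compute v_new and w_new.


v_new = 0.9·0.13 - 0.9 = 0.117 - 0.9 = -0.783
w_new = -0.9 - 0.05·-0.783 = -0.9 + 0.03915 = -0.86085

v_new=-0.783, w_new=-0.86085


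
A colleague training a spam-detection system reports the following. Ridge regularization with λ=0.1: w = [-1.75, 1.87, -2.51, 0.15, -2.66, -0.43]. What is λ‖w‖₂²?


‖w‖₂² = (-1.75)² + (1.87)² + (-2.51)² + (0.15)² + (-2.66)² + (-0.43)²
     = 3.0625 + 3.4969 + 6.3001 + 0.0225 + 7.0756 + 0.1849
     = 20.1425
λ·‖w‖₂² = 0.1·20.1425 = 2.01425

2.01425


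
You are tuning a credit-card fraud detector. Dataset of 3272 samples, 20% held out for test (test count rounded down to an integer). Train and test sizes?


Test = ⌊3272·20/100⌋ = 654
Train = 3272 - 654 = 2618

Train: 2618, Test: 654


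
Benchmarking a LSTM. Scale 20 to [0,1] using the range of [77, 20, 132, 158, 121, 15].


min=15, max=158
(20-15)/(158-15) = 5/143 = 0.035

0.035


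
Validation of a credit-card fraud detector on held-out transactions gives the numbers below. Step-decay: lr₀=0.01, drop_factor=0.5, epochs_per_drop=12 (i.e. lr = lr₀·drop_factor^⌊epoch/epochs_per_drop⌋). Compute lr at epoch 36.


n_drops = ⌊36/12⌋ = 3
lr = 0.01·0.5^3 = 0.01·0.125 = 0.00125

0.00125


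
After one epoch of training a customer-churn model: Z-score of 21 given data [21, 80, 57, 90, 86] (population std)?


μ = 66.8, σ = 25.5922
z = (21 - 66.8)/25.5922 = -1.7896

-1.7896


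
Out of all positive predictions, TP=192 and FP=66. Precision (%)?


Precision = TP/(TP+FP)
= 192/(192+66)
= 192/258 = 74.42%

74.42%


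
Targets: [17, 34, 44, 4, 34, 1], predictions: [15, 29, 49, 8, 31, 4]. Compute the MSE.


Squared errors: (17-15)²=4, (34-29)²=25, (44-49)²=25, (4-8)²=16, (34-31)²=9, (1-4)²=9
Sum = 88
MSE = 88/6 = 44/3

44/3


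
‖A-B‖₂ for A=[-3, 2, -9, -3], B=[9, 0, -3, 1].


d = √((-3-9)² + (2-0)² + (-9+ 3)² + (-3-1)²)
  = √(144 + 4 + 36 + 16)
  = √200 = 14.1421

14.1421


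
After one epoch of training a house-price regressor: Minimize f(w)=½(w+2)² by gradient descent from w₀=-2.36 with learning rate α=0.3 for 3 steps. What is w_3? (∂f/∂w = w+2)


step 1: grad = -2.36+2 = -0.36; w = -2.36 - 0.3·(-0.36) = -2.252
step 2: grad = -2.252+2 = -0.252; w = -2.252 - 0.3·(-0.252) = -2.1764
step 3: grad = -2.1764+2 = -0.1764; w = -2.1764 - 0.3·(-0.1764) = -2.12348

-2.12348


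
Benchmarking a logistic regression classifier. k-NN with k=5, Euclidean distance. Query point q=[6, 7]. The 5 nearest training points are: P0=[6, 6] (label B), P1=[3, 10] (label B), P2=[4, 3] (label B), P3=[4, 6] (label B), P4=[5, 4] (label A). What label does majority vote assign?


d(q,P0) = 1.0  (label B)
d(q,P1) = 4.2426  (label B)
d(q,P2) = 4.4721  (label B)
d(q,P3) = 2.2361  (label B)
d(q,P4) = 3.1623  (label A)
Votes: A=1, B=4
Majority → B

B


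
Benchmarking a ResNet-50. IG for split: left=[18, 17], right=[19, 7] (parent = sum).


Parent = [37, 24], H_parent = 0.967
H_left = 0.9994 (n=35), H_right = 0.8404 (n=26)
H_children = (35/61)·0.9994 + (26/61)·0.8404 = 0.9316
IG = 0.967 - 0.9316 = 0.0354

0.0354


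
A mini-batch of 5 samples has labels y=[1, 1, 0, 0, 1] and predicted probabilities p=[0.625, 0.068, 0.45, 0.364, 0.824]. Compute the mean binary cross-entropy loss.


L[0] = -ln(0.625) = 0.47
L[1] = -ln(0.068) = 2.6882
L[2] = -ln(1-0.45) = -ln(0.55) = 0.5978
L[3] = -ln(1-0.364) = -ln(0.636) = 0.4526
L[4] = -ln(0.824) = 0.1936
mean = (0.47 + 2.6882 + 0.5978 + 0.4526 + 0.1936)/5 = 0.8804

0.8804


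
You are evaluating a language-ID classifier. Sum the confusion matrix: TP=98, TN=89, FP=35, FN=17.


Total = TP + TN + FP + FN
= 98 + 89 + 35 + 17
= 239
(Predicted positive: 133, predicted negative: 106)

239


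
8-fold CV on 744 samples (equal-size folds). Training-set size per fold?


Fold size = 744/8 = 93
Training per fold = 744 - 93 = 651

651


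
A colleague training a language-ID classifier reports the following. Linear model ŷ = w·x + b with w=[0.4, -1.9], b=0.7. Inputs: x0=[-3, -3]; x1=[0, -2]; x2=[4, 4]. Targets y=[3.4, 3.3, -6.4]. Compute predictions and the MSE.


ŷ0 = (0.4)·(-3) + (-1.9)·(-3) + 0.7 = 5.2
ŷ1 = (0.4)·(0) + (-1.9)·(-2) + 0.7 = 4.5
ŷ2 = (0.4)·(4) + (-1.9)·(4) + 0.7 = -5.3
errors² = [3.24, 1.44, 1.21]
MSE = 5.8900/3 = 1.9633

1.9633


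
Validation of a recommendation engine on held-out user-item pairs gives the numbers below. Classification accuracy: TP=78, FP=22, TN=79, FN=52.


Accuracy = (TP+TN)/(TP+TN+FP+FN)
= (78+79)/(231)
= 157/231 = 67.97%

67.97%


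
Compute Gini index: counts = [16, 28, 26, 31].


Probabilities: [16/101, 28/101, 26/101, 31/101] ≈ [0.1584, 0.2772, 0.2574, 0.3069]
Σpᵢ² = (256 + 784 + 676 + 961)/101² = 2677/10201
Gini = 1 - Σpᵢ² = 1 - 2677/10201 = 0.7376

0.7376


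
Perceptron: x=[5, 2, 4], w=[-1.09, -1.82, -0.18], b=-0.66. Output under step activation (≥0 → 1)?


z = (5)·(-1.09) + (2)·(-1.82) + (4)·(-0.18) - 0.66
  = -10.47
step(z) = 0 (z<0)

0


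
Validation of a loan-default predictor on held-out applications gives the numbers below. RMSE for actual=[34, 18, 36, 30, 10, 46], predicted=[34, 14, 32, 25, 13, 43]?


MSE = 75/6 = 12.5
RMSE = √(75/6) = 3.5355

3.5355


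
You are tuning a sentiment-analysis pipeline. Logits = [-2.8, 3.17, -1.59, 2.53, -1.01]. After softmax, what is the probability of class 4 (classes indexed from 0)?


Exponentials: e^-2.8=0.0608, e^3.17=23.8075, e^-1.59=0.2039, e^2.53=12.5535, e^-1.01=0.3642
Sum = 36.9899
Softmax = [0.0016, 0.6436, 0.0055, 0.3394, 0.0098]
p[4] = 0.3642/36.9899 = 0.0098

0.0098


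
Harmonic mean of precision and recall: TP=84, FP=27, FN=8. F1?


Precision = 84/111 = 0.7568
Recall = 84/92 = 0.913
F1 = 2·P·R/(P+R) = 2·TP/(2·TP+FP+FN) = 168/(168+27+8) = 168/203 = 0.8276

0.8276


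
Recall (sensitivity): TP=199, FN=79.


Recall = TP/(TP+FN)
= 199/(199+79)
= 199/278 = 71.58%

71.58%


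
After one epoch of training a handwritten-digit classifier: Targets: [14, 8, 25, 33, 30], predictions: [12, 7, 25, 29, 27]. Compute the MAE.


Absolute errors: |14-12|=2, |8-7|=1, |25-25|=0, |33-29|=4, |30-27|=3
Sum = 10
MAE = 10/5 = 2

2


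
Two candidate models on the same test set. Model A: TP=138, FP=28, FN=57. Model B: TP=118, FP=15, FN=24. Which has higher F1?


Model A: P=138/166=0.8313, R=138/195=0.7077, F1=2PR/(P+R)=2TP/(2TP+FP+FN)=276/361=0.7645
Model B: P=118/133=0.8872, R=118/142=0.831, F1=2PR/(P+R)=2TP/(2TP+FP+FN)=236/275=0.8582
0.7645 < 0.8582 → Model B

Model B


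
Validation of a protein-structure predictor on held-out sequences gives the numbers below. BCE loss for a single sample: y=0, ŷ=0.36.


BCE = -[y·ln(p) + (1-y)·ln(1-p)]
= -0 - 1·ln(1-0.36)
= -ln(0.64) = 0.4463

0.4463
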